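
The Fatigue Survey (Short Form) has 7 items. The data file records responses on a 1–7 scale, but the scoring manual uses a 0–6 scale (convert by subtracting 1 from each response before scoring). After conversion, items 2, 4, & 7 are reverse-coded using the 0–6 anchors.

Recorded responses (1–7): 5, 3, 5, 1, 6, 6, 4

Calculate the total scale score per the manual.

31

Convert to 0–6: 4, 2, 4, 0, 5, 5, 3
Reverse-coded (reverse-coded value = 6 − response):
  item 2: 6 − 2 = 4
  item 4: 6 − 0 = 6
  item 7: 6 − 3 = 3
Scored: 4, 4, 4, 6, 5, 5, 3
Total = 31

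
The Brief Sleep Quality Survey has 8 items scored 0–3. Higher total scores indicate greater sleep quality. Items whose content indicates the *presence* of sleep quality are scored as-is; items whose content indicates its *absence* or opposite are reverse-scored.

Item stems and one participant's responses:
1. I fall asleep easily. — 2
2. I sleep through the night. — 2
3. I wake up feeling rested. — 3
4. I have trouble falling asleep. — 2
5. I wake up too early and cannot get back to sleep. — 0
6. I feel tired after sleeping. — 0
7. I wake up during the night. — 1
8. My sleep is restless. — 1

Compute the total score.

Items 4, 5, 6, 7, 8 describe the absence/opposite of sleep quality → reverse-score.
reverse-coded value = 3 − response.
  item 1: 2
  item 2: 2
  item 3: 3
  item 4: 3 − 2 = 1
  item 5: 3 − 0 = 3
  item 6: 3 − 0 = 3
  item 7: 3 − 1 = 2
  item 8: 3 − 1 = 2
Total = 2 + 2 + 3 + 1 + 3 + 3 + 2 + 2 = 18

18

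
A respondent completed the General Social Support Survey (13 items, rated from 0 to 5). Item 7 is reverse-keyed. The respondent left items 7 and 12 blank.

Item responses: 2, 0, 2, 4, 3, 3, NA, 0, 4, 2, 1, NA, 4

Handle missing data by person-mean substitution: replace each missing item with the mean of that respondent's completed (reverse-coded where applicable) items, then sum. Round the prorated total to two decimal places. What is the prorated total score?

29.55

Reverse-coded (reverse-coded value = 5 − response):
Completed scored items (11 of 13): 2, 0, 2, 4, 3, 3, 0, 4, 2, 1, 4; sum = 25.
Person mean = 25 / 11 ≈ 2.2727
Prorated total = (25 / 11) × 13 = 29.55 (to 2 dp)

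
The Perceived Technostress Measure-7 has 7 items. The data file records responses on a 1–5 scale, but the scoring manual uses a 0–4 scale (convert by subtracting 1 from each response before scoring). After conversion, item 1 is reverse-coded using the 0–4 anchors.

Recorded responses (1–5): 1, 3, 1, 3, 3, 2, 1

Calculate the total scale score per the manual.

Convert to 0–4: 0, 2, 0, 2, 2, 1, 0
Reverse-coded (on a 0–4 scale, reversed = 4 − raw):
  item 1: 4 − 0 = 4
Scored: 4, 2, 0, 2, 2, 1, 0
Total = 11

11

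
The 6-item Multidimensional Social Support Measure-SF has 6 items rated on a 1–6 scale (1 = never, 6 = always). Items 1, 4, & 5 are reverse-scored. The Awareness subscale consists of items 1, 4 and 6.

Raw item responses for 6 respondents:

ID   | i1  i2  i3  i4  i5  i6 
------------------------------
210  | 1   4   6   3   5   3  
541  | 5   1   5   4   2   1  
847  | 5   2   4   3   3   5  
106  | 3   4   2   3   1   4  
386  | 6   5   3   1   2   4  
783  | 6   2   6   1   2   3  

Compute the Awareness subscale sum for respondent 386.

11

Respondent 386 raw: 6, 5, 3, 1, 2, 4.
Awareness items: 1, 4, 6.
Reverse-coded (on a 1–6 scale, reversed = 7 − raw):
  item 1: 7 − 6 = 1
  item 4: 7 − 1 = 6
  item 6: 4
Sum = 1 + 6 + 4 = 11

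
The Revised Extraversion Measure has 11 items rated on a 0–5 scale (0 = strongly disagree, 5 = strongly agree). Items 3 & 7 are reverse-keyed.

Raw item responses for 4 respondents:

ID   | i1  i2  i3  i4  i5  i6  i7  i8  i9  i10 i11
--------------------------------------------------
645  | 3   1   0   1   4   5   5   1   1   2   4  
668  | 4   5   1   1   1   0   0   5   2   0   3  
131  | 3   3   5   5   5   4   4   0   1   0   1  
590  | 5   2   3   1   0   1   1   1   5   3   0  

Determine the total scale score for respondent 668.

30

Respondent 668 raw: 4, 5, 1, 1, 1, 0, 0, 5, 2, 0, 3.
Reverse-coded (reversed = (0+5) − raw = 5 − raw):
  item 1: 4
  item 2: 5
  item 3: 5 − 1 = 4
  item 4: 1
  item 5: 1
  item 6: 0
  item 7: 5 − 0 = 5
  item 8: 5
  item 9: 2
  item 10: 0
  item 11: 3
Sum = 4 + 5 + 4 + 1 + 1 + 0 + 5 + 5 + 2 + 0 + 3 = 30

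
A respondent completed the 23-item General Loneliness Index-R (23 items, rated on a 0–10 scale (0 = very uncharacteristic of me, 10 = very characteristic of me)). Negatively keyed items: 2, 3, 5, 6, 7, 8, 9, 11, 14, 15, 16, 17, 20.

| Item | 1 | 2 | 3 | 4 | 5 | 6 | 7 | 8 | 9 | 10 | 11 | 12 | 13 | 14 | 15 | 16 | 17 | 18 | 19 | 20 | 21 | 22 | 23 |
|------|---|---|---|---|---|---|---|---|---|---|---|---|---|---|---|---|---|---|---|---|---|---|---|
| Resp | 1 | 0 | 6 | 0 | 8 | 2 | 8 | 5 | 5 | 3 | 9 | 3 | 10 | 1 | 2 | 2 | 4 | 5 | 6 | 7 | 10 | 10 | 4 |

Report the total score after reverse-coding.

123

Negatively keyed items use 10 − raw:
  item 2: 10 − 0 = 10
  item 3: 10 − 6 = 4
  item 5: 10 − 8 = 2
  item 6: 10 − 2 = 8
  item 7: 10 − 8 = 2
  item 8: 10 − 5 = 5
  item 9: 10 − 5 = 5
  item 11: 10 − 9 = 1
  item 14: 10 − 1 = 9
  item 15: 10 − 2 = 8
  item 16: 10 − 2 = 8
  item 17: 10 − 4 = 6
  item 20: 10 − 7 = 3
Scored items: 1, 10, 4, 0, 2, 8, 2, 5, 5, 3, 1, 3, 10, 9, 8, 8, 6, 5, 6, 3, 10, 10, 4
Total = 1 + 10 + 4 + 0 + 2 + 8 + 2 + 5 + 5 + 3 + 1 + 3 + 10 + 9 + 8 + 8 + 6 + 5 + 6 + 3 + 10 + 10 + 4 = 123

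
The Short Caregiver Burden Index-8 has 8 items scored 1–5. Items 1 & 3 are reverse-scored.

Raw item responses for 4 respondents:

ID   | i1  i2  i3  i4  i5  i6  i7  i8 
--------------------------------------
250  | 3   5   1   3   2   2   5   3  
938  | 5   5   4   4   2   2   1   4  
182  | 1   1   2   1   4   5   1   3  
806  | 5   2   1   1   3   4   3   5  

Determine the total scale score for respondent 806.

Respondent 806 raw: 5, 2, 1, 1, 3, 4, 3, 5.
Reverse-coded (on a 1–5 scale, reversed = 6 − raw):
  item 1: 6 − 5 = 1
  item 2: 2
  item 3: 6 − 1 = 5
  item 4: 1
  item 5: 3
  item 6: 4
  item 7: 3
  item 8: 5
Sum = 1 + 2 + 5 + 1 + 3 + 4 + 3 + 5 = 24

24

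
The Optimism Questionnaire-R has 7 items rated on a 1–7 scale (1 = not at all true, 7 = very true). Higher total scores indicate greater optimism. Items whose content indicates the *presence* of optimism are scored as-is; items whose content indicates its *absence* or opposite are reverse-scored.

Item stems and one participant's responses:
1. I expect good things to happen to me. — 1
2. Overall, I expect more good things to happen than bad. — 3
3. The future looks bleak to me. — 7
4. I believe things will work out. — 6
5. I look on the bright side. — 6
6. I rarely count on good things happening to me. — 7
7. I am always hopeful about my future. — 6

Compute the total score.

Items 3, 6 describe the absence/opposite of optimism → reverse-score.
on a 1–7 scale, reversed = 8 − raw.
  item 1: 1
  item 2: 3
  item 3: 8 − 7 = 1
  item 4: 6
  item 5: 6
  item 6: 8 − 7 = 1
  item 7: 6
Total = 1 + 3 + 1 + 6 + 6 + 1 + 6 = 24

24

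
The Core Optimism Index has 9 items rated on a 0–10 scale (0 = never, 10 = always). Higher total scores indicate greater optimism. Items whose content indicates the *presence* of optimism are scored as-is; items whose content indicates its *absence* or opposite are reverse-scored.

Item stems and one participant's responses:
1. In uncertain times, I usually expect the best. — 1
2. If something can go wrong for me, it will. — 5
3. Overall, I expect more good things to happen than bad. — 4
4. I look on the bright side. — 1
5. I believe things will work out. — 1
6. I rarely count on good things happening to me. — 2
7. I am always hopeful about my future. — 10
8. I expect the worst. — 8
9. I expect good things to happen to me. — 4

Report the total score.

36

Items 2, 6, 8 describe the absence/opposite of optimism → reverse-score.
reversed = (0+10) − raw = 10 − raw.
  item 1: 1
  item 2: 10 − 5 = 5
  item 3: 4
  item 4: 1
  item 5: 1
  item 6: 10 − 2 = 8
  item 7: 10
  item 8: 10 − 8 = 2
  item 9: 4
Total = 1 + 5 + 4 + 1 + 1 + 8 + 10 + 2 + 4 = 36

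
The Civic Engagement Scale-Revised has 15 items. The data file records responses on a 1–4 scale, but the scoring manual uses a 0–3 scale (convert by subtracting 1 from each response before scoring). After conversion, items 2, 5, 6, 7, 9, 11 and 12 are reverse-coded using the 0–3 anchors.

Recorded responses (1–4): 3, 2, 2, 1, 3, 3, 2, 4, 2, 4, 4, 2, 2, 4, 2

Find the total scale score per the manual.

24

Convert to 0–3: 2, 1, 1, 0, 2, 2, 1, 3, 1, 3, 3, 1, 1, 3, 1
Reverse-coded (reversed = (0+3) − raw = 3 − raw):
  item 2: 3 − 1 = 2
  item 5: 3 − 2 = 1
  item 6: 3 − 2 = 1
  item 7: 3 − 1 = 2
  item 9: 3 − 1 = 2
  item 11: 3 − 3 = 0
  item 12: 3 − 1 = 2
Scored: 2, 2, 1, 0, 1, 1, 2, 3, 2, 3, 0, 2, 1, 3, 1
Total = 24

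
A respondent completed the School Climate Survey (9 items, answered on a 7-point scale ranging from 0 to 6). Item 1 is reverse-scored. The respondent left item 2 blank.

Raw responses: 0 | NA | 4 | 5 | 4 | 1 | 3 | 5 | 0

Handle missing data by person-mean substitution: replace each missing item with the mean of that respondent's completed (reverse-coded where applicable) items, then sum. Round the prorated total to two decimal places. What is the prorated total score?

31.50

Reverse-coded (reverse-coded value = 6 − response):
  item 1: 6 − 0 = 6
Completed scored items (8 of 9): 6, 4, 5, 4, 1, 3, 5, 0; sum = 28.
Person mean = 28 / 8 ≈ 3.5000
Prorated total = (28 / 8) × 9 = 31.50 (to 2 dp)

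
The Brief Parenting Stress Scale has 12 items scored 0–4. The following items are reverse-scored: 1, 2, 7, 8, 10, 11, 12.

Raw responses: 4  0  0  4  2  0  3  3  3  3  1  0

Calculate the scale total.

Raw sum = 23. Reverse-scored items: 1, 2, 7, 8, 10, 11, 12; their raw sum = 14.
Each reversal replaces raw with 4 − raw, changing the total by 4 − 2·raw per item.
Total = 23 + 7·4 − 2·14 = 23 + 28 − 28 = 23

23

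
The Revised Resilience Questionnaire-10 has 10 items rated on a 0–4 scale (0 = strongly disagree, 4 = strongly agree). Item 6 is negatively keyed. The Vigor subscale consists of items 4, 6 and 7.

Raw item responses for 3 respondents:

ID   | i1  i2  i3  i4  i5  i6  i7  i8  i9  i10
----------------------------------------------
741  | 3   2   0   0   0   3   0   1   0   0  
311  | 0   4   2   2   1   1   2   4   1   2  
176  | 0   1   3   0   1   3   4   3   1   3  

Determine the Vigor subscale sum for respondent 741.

1

Respondent 741 raw: 3, 2, 0, 0, 0, 3, 0, 1, 0, 0.
Vigor items: 4, 6, 7.
Reverse-coded (reverse-coded value = 4 − response):
  item 4: 0
  item 6: 4 − 3 = 1
  item 7: 0
Sum = 0 + 1 + 0 = 1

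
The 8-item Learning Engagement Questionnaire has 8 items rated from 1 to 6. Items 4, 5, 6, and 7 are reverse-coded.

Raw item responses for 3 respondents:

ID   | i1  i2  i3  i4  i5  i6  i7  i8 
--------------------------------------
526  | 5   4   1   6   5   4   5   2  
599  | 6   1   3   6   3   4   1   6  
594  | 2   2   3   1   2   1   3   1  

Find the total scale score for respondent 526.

Respondent 526 raw: 5, 4, 1, 6, 5, 4, 5, 2.
Reverse-coded (reversed = (1+6) − raw = 7 − raw):
  item 1: 5
  item 2: 4
  item 3: 1
  item 4: 7 − 6 = 1
  item 5: 7 − 5 = 2
  item 6: 7 − 4 = 3
  item 7: 7 − 5 = 2
  item 8: 2
Sum = 5 + 4 + 1 + 1 + 2 + 3 + 2 + 2 = 20

20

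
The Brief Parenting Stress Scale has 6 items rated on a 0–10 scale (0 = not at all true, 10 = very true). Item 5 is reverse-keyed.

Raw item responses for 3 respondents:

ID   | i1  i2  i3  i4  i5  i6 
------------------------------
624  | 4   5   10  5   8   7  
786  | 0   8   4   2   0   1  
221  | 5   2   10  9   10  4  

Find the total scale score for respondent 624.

33

Respondent 624 raw: 4, 5, 10, 5, 8, 7.
Reverse-coded (reverse-coded value = 10 − response):
  item 1: 4
  item 2: 5
  item 3: 10
  item 4: 5
  item 5: 10 − 8 = 2
  item 6: 7
Sum = 4 + 5 + 10 + 5 + 2 + 7 = 33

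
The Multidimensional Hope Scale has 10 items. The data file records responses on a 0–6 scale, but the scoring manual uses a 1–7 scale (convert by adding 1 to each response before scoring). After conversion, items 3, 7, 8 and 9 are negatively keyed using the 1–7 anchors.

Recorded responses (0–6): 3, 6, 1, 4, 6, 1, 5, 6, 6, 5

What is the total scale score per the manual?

41

Convert to 1–7: 4, 7, 2, 5, 7, 2, 6, 7, 7, 6
Reverse-coded (on a 1–7 scale, reversed = 8 − raw):
  item 3: 8 − 2 = 6
  item 7: 8 − 6 = 2
  item 8: 8 − 7 = 1
  item 9: 8 − 7 = 1
Scored: 4, 7, 6, 5, 7, 2, 2, 1, 1, 6
Total = 41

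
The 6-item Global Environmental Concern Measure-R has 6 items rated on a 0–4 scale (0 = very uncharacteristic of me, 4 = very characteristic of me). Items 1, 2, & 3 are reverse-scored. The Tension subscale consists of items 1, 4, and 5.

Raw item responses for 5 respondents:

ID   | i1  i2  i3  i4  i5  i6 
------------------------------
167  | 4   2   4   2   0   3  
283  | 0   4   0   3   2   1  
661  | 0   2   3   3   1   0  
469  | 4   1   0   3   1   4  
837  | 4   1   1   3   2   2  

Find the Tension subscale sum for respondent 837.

Respondent 837 raw: 4, 1, 1, 3, 2, 2.
Tension items: 1, 4, 5.
Reverse-coded (on a 0–4 scale, reversed = 4 − raw):
  item 1: 4 − 4 = 0
  item 4: 3
  item 5: 2
Sum = 0 + 3 + 2 = 5

5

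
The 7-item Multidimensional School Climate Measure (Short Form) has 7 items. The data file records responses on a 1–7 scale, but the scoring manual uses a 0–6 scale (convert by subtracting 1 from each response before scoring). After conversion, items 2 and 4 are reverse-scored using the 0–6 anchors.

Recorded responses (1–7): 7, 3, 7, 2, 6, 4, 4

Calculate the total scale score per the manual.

32

Convert to 0–6: 6, 2, 6, 1, 5, 3, 3
Reverse-coded (reverse-coded value = 6 − response):
  item 2: 6 − 2 = 4
  item 4: 6 − 1 = 5
Scored: 6, 4, 6, 5, 5, 3, 3
Total = 32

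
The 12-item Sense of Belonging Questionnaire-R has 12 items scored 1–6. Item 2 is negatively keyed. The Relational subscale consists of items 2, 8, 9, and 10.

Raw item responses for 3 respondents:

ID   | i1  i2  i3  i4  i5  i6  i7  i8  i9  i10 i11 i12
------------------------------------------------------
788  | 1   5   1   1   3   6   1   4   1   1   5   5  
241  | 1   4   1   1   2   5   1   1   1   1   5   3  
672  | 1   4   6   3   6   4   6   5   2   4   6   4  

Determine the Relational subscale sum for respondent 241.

Respondent 241 raw: 1, 4, 1, 1, 2, 5, 1, 1, 1, 1, 5, 3.
Relational items: 2, 8, 9, 10.
Reverse-coded (reversed = (1+6) − raw = 7 − raw):
  item 2: 7 − 4 = 3
  item 8: 1
  item 9: 1
  item 10: 1
Sum = 3 + 1 + 1 + 1 = 6

6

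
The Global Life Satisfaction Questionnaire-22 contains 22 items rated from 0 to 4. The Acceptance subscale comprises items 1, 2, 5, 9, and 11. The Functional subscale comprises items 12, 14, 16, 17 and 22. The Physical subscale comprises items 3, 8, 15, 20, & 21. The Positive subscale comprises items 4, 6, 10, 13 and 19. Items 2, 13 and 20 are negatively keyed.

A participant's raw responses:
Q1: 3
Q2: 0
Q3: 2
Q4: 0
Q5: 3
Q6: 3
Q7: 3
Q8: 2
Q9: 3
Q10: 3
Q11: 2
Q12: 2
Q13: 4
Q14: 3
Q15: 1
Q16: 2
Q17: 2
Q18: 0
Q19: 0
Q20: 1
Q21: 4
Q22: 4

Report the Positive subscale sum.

Positive items: 4, 6, 10, 13, 19.
Of these, item 13 is negatively keyed; on a 0–4 scale, reversed = 4 − raw.
  item 4: 0
  item 6: 3
  item 10: 3
  item 13: 4 − 4 = 0
  item 19: 0
Sum = 0 + 3 + 3 + 0 + 0 = 6

6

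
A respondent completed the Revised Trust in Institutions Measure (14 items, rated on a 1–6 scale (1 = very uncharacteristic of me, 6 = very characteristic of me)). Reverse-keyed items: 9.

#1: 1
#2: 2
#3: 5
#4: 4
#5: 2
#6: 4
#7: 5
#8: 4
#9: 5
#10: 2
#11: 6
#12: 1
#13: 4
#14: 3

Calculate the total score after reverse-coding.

Raw sum = 48. Reverse-keyed items: 9; their raw sum = 5.
Each reversal replaces raw with 7 − raw, changing the total by 7 − 2·raw per item.
Total = 48 + 1·7 − 2·5 = 48 + 7 − 10 = 45

45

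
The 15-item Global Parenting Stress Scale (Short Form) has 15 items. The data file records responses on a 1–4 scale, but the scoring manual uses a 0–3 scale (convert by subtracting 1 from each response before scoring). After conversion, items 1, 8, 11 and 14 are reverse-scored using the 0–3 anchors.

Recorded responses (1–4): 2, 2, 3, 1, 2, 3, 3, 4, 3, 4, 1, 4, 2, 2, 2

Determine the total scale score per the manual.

Convert to 0–3: 1, 1, 2, 0, 1, 2, 2, 3, 2, 3, 0, 3, 1, 1, 1
Reverse-coded (reversed = (0+3) − raw = 3 − raw):
  item 1: 3 − 1 = 2
  item 8: 3 − 3 = 0
  item 11: 3 − 0 = 3
  item 14: 3 − 1 = 2
Scored: 2, 1, 2, 0, 1, 2, 2, 0, 2, 3, 3, 3, 1, 2, 1
Total = 25

25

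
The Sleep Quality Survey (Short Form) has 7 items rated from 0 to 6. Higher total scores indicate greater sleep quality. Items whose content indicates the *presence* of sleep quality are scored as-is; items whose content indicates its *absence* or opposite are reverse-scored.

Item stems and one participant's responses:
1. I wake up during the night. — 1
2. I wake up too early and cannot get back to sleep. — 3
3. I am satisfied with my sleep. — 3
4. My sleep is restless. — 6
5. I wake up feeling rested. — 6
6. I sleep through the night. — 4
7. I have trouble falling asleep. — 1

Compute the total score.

Items 1, 2, 4, 7 describe the absence/opposite of sleep quality → reverse-score.
on a 0–6 scale, reversed = 6 − raw.
  item 1: 6 − 1 = 5
  item 2: 6 − 3 = 3
  item 3: 3
  item 4: 6 − 6 = 0
  item 5: 6
  item 6: 4
  item 7: 6 − 1 = 5
Total = 5 + 3 + 3 + 0 + 6 + 4 + 5 = 26

26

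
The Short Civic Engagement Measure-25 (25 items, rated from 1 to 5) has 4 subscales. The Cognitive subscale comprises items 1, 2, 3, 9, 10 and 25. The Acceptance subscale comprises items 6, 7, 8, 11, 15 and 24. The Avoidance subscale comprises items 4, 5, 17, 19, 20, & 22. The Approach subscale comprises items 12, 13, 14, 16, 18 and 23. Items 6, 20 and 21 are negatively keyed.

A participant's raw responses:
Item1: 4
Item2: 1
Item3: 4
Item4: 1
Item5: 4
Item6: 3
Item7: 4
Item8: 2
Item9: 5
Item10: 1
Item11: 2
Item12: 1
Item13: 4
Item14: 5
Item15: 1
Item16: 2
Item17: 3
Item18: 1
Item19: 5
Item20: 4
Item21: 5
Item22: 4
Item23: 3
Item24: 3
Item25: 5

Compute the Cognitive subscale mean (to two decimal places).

Cognitive items: 1, 2, 3, 9, 10, 25.
  item 1: 4
  item 2: 1
  item 3: 4
  item 9: 5
  item 10: 1
  item 25: 5
Sum = 4 + 1 + 4 + 5 + 1 + 5 = 20
Mean = 20 / 6 = 3.33

3.33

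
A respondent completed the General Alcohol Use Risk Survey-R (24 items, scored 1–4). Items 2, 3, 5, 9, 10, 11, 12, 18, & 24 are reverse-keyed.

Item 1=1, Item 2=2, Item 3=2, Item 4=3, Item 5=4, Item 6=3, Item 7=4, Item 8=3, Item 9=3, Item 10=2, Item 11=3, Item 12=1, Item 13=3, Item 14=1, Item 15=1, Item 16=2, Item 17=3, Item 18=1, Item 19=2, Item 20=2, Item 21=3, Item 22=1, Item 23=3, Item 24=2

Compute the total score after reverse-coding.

Reversing items 2, 3, 5, 9, 10, 11, 12, 18 and 24 with 5 − raw:
Total = 1 + (5−2) + (5−2) + 3 + (5−4) + 3 + 4 + 3 + (5−3) + (5−2) + (5−3) + (5−1) + 3 + 1 + 1 + 2 + 3 + (5−1) + 2 + 2 + 3 + 1 + 3 + (5−2)
      = 1 + 3 + 3 + 3 + 1 + 3 + 4 + 3 + 2 + 3 + 2 + 4 + 3 + 1 + 1 + 2 + 3 + 4 + 2 + 2 + 3 + 1 + 3 + 3 = 60

60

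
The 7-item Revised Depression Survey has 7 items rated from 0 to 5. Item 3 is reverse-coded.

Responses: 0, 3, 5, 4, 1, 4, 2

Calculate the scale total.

14

Reverse-coded items (reverse-coded value = 5 − response):
  item 3: 5 − 5 = 0
Scored responses: 0, 3, 0, 4, 1, 4, 2
Total = 0 + 3 + 0 + 4 + 1 + 4 + 2 = 14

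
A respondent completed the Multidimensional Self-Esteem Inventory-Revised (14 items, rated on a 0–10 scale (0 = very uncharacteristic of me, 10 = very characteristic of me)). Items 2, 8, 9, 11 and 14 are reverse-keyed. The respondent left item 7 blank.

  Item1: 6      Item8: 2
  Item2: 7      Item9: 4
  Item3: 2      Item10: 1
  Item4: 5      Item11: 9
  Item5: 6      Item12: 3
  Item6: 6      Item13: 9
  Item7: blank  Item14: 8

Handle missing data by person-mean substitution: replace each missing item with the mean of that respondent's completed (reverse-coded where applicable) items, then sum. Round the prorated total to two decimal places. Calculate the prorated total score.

62.46

Reverse-coded (reverse-coded value = 10 − response):
  item 2: 10 − 7 = 3
  item 8: 10 − 2 = 8
  item 9: 10 − 4 = 6
  item 11: 10 − 9 = 1
  item 14: 10 − 8 = 2
Completed scored items (13 of 14): 6, 3, 2, 5, 6, 6, 8, 6, 1, 1, 3, 9, 2; sum = 58.
Person mean = 58 / 13 ≈ 4.4615
Prorated total = (58 / 13) × 14 = 62.46 (to 2 dp)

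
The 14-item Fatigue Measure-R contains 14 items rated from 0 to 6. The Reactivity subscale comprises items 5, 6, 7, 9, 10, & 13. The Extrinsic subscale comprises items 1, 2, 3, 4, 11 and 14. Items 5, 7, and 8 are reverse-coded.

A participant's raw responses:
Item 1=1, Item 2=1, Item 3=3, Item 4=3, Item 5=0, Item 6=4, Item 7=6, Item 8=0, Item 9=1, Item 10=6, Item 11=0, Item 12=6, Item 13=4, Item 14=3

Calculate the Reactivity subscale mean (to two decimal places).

3.50

Reactivity items: 5, 6, 7, 9, 10, 13.
Of these, items 5 & 7 are reverse-coded; reversed = (0+6) − raw = 6 − raw.
  item 5: 6 − 0 = 6
  item 6: 4
  item 7: 6 − 6 = 0
  item 9: 1
  item 10: 6
  item 13: 4
Sum = 6 + 4 + 0 + 1 + 6 + 4 = 21
Mean = 21 / 6 = 3.50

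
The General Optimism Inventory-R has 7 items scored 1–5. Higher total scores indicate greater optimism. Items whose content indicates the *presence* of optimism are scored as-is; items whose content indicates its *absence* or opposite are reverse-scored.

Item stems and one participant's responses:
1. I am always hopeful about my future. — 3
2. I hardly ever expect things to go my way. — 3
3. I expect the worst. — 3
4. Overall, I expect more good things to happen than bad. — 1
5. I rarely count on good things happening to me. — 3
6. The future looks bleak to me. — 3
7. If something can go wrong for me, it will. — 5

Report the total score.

17

Items 2, 3, 5, 6, 7 describe the absence/opposite of optimism → reverse-score.
reversed = (1+5) − raw = 6 − raw.
  item 1: 3
  item 2: 6 − 3 = 3
  item 3: 6 − 3 = 3
  item 4: 1
  item 5: 6 − 3 = 3
  item 6: 6 − 3 = 3
  item 7: 6 − 5 = 1
Total = 3 + 3 + 3 + 1 + 3 + 3 + 1 = 17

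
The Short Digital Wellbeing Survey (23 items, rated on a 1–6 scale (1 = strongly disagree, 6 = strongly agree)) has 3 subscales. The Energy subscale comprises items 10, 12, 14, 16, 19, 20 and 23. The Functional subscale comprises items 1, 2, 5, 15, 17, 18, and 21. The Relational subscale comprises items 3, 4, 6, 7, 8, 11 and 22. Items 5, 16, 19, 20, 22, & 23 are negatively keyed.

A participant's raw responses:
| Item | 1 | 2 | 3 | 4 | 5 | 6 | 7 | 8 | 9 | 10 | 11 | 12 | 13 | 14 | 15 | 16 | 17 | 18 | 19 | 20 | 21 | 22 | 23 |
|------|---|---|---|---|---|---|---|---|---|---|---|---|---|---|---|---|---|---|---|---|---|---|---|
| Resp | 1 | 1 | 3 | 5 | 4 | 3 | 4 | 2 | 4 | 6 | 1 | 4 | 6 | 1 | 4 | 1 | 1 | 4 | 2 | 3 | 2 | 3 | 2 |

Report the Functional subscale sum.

Functional items: 1, 2, 5, 15, 17, 18, 21.
Of these, item 5 is negatively keyed; reverse-coded value = 7 − response.
  item 1: 1
  item 2: 1
  item 5: 7 − 4 = 3
  item 15: 4
  item 17: 1
  item 18: 4
  item 21: 2
Sum = 1 + 1 + 3 + 4 + 1 + 4 + 2 = 16

16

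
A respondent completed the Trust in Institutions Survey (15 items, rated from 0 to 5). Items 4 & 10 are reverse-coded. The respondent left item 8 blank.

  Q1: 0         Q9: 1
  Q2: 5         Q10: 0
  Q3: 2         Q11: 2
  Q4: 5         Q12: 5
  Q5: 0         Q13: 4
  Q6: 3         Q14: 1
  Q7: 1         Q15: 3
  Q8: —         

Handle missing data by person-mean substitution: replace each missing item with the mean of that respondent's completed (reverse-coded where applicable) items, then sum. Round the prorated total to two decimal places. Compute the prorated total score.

Reverse-coded (reverse-coded value = 5 − response):
  item 4: 5 − 5 = 0
  item 10: 5 − 0 = 5
Completed scored items (14 of 15): 0, 5, 2, 0, 0, 3, 1, 1, 5, 2, 5, 4, 1, 3; sum = 32.
Person mean = 32 / 14 ≈ 2.2857
Prorated total = (32 / 14) × 15 = 34.29 (to 2 dp)

34.29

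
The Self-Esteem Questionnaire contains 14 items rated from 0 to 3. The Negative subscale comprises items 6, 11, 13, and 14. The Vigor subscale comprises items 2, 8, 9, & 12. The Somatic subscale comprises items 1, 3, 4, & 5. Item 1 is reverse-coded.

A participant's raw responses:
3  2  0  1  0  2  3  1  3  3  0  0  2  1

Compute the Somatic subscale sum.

1

Somatic items: 1, 3, 4, 5.
Of these, item 1 is reverse-coded; on a 0–3 scale, reversed = 3 − raw.
  item 1: 3 − 3 = 0
  item 3: 0
  item 4: 1
  item 5: 0
Sum = 0 + 0 + 1 + 0 = 1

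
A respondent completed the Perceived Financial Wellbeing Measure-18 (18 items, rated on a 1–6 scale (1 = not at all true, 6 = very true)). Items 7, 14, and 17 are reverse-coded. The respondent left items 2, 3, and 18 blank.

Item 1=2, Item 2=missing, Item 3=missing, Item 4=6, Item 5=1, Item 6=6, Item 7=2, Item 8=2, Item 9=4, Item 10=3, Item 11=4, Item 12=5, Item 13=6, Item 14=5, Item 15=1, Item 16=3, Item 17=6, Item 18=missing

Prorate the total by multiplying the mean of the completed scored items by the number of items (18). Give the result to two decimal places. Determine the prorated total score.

Reverse-coded (reversed = (1+6) − raw = 7 − raw):
  item 7: 7 − 2 = 5
  item 14: 7 − 5 = 2
  item 17: 7 − 6 = 1
Completed scored items (15 of 18): 2, 6, 1, 6, 5, 2, 4, 3, 4, 5, 6, 2, 1, 3, 1; sum = 51.
Person mean = 51 / 15 ≈ 3.4000
Prorated total = (51 / 15) × 18 = 61.20 (to 2 dp)

61.20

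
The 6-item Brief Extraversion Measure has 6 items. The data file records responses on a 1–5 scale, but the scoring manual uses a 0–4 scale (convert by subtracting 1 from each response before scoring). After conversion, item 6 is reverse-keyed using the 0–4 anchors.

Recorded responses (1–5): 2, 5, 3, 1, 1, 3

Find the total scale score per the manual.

Convert to 0–4: 1, 4, 2, 0, 0, 2
Reverse-coded (reversed = (0+4) − raw = 4 − raw):
  item 6: 4 − 2 = 2
Scored: 1, 4, 2, 0, 0, 2
Total = 9

9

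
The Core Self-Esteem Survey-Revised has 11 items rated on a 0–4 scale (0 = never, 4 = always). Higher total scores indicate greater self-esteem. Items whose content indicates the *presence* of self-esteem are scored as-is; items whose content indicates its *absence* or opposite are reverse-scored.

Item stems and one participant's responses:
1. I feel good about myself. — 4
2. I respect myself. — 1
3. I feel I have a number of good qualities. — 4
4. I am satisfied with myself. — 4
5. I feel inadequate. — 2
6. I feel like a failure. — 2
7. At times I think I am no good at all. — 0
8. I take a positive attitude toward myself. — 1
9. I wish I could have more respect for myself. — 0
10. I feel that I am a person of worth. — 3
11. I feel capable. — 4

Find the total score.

Items 5, 6, 7, 9 describe the absence/opposite of self-esteem → reverse-score.
on a 0–4 scale, reversed = 4 − raw.
  item 1: 4
  item 2: 1
  item 3: 4
  item 4: 4
  item 5: 4 − 2 = 2
  item 6: 4 − 2 = 2
  item 7: 4 − 0 = 4
  item 8: 1
  item 9: 4 − 0 = 4
  item 10: 3
  item 11: 4
Total = 4 + 1 + 4 + 4 + 2 + 2 + 4 + 1 + 4 + 3 + 4 = 33

33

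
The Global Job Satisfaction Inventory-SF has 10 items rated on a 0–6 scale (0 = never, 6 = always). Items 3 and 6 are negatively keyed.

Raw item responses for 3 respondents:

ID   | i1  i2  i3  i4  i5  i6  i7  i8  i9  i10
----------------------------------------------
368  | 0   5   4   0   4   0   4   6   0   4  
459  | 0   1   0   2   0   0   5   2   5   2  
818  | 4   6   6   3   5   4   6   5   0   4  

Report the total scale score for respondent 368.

Respondent 368 raw: 0, 5, 4, 0, 4, 0, 4, 6, 0, 4.
Reverse-coded (reverse-coded value = 6 − response):
  item 1: 0
  item 2: 5
  item 3: 6 − 4 = 2
  item 4: 0
  item 5: 4
  item 6: 6 − 0 = 6
  item 7: 4
  item 8: 6
  item 9: 0
  item 10: 4
Sum = 0 + 5 + 2 + 0 + 4 + 6 + 4 + 6 + 0 + 4 = 31

31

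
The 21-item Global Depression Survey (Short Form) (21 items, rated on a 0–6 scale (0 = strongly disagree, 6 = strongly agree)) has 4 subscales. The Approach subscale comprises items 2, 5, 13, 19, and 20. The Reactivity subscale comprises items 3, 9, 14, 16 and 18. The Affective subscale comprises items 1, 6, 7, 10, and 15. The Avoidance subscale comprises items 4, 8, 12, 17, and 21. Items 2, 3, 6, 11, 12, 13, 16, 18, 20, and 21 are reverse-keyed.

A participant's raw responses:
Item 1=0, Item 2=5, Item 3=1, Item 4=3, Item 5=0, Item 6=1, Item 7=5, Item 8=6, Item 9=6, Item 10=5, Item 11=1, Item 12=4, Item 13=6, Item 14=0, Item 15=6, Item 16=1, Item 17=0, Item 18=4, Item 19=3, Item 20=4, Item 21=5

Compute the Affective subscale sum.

21

Affective items: 1, 6, 7, 10, 15.
Of these, item 6 is reverse-keyed; on a 0–6 scale, reversed = 6 − raw.
  item 1: 0
  item 6: 6 − 1 = 5
  item 7: 5
  item 10: 5
  item 15: 6
Sum = 0 + 5 + 5 + 5 + 6 = 21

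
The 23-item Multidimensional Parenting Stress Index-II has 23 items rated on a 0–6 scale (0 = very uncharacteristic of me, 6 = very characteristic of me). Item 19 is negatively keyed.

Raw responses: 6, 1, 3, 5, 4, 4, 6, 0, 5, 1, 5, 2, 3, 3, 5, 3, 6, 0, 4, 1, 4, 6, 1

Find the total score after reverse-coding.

Reversing item 19 with 6 − raw:
Total = 6 + 1 + 3 + 5 + 4 + 4 + 6 + 0 + 5 + 1 + 5 + 2 + 3 + 3 + 5 + 3 + 6 + 0 + (6−4) + 1 + 4 + 6 + 1
      = 6 + 1 + 3 + 5 + 4 + 4 + 6 + 0 + 5 + 1 + 5 + 2 + 3 + 3 + 5 + 3 + 6 + 0 + 2 + 1 + 4 + 6 + 1 = 76

76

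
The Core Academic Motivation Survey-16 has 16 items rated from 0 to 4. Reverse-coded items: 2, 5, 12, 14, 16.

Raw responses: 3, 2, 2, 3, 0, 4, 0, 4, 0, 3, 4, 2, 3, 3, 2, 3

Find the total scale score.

Reverse-coded items use 4 − raw:
  item 2: 4 − 2 = 2
  item 5: 4 − 0 = 4
  item 12: 4 − 2 = 2
  item 14: 4 − 3 = 1
  item 16: 4 − 3 = 1
Scored responses: 3, 2, 2, 3, 4, 4, 0, 4, 0, 3, 4, 2, 3, 1, 2, 1
Total = 3 + 2 + 2 + 3 + 4 + 4 + 0 + 4 + 0 + 3 + 4 + 2 + 3 + 1 + 2 + 1 = 38

38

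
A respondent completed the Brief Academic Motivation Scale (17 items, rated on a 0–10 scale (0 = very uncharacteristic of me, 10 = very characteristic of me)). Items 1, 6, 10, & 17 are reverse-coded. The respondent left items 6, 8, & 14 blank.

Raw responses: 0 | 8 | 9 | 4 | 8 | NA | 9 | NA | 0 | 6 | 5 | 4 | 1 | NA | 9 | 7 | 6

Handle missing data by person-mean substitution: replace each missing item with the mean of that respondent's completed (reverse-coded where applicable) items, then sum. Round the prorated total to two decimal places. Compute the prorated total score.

Reverse-coded (reversed = (0+10) − raw = 10 − raw):
  item 1: 10 − 0 = 10
  item 10: 10 − 6 = 4
  item 17: 10 − 6 = 4
Completed scored items (14 of 17): 10, 8, 9, 4, 8, 9, 0, 4, 5, 4, 1, 9, 7, 4; sum = 82.
Person mean = 82 / 14 ≈ 5.8571
Prorated total = (82 / 14) × 17 = 99.57 (to 2 dp)

99.57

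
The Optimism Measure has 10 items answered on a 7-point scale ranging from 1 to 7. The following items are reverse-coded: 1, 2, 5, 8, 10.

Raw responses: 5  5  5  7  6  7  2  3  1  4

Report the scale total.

Raw sum = 45. Reverse-coded items: 1, 2, 5, 8, 10; their raw sum = 23.
Each reversal replaces raw with 8 − raw, changing the total by 8 − 2·raw per item.
Total = 45 + 5·8 − 2·23 = 45 + 40 − 46 = 39

39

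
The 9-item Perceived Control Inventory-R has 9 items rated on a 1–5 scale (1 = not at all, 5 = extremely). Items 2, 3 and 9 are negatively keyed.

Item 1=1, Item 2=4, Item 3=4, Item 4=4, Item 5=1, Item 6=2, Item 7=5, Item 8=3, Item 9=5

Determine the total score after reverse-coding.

21

Negatively keyed items use 6 − raw:
  item 2: 6 − 4 = 2
  item 3: 6 − 4 = 2
  item 9: 6 − 5 = 1
Scored responses: 1, 2, 2, 4, 1, 2, 5, 3, 1
Total = 1 + 2 + 2 + 4 + 1 + 2 + 5 + 3 + 1 = 21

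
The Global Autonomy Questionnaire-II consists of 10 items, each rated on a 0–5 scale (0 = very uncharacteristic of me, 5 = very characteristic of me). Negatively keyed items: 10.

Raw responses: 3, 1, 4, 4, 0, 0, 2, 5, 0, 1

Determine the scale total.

Raw sum = 20. Negatively keyed items: 10; their raw sum = 1.
Each reversal replaces raw with 5 − raw, changing the total by 5 − 2·raw per item.
Total = 20 + 1·5 − 2·1 = 20 + 5 − 2 = 23

23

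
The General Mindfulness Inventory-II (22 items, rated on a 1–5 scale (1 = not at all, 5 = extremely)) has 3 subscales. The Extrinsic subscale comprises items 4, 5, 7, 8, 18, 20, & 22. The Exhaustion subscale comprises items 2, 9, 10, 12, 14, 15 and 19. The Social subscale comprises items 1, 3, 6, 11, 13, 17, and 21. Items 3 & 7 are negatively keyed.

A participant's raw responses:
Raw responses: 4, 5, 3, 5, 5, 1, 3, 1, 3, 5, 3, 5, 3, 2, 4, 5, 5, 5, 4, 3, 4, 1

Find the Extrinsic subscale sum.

23

Extrinsic items: 4, 5, 7, 8, 18, 20, 22.
Of these, item 7 is negatively keyed; reversed = (1+5) − raw = 6 − raw.
  item 4: 5
  item 5: 5
  item 7: 6 − 3 = 3
  item 8: 1
  item 18: 5
  item 20: 3
  item 22: 1
Sum = 5 + 5 + 3 + 1 + 5 + 3 + 1 = 23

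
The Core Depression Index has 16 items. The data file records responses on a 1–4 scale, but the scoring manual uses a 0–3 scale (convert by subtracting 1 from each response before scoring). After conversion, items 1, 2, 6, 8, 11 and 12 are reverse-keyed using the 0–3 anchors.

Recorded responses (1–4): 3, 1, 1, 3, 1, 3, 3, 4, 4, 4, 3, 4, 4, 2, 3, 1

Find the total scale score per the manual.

22

Convert to 0–3: 2, 0, 0, 2, 0, 2, 2, 3, 3, 3, 2, 3, 3, 1, 2, 0
Reverse-coded (on a 0–3 scale, reversed = 3 − raw):
  item 1: 3 − 2 = 1
  item 2: 3 − 0 = 3
  item 6: 3 − 2 = 1
  item 8: 3 − 3 = 0
  item 11: 3 − 2 = 1
  item 12: 3 − 3 = 0
Scored: 1, 3, 0, 2, 0, 1, 2, 0, 3, 3, 1, 0, 3, 1, 2, 0
Total = 22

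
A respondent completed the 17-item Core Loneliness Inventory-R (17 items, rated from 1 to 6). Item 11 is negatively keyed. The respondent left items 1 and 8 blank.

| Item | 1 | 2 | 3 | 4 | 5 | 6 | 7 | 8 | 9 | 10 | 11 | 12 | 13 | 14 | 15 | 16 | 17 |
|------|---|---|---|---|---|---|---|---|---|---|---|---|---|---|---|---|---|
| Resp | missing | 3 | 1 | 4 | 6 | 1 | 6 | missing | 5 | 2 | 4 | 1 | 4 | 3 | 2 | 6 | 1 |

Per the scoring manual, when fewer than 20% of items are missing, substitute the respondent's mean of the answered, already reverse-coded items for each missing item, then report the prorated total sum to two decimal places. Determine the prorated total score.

54.40

Reverse-coded (reversed = (1+6) − raw = 7 − raw):
  item 11: 7 − 4 = 3
Completed scored items (15 of 17): 3, 1, 4, 6, 1, 6, 5, 2, 3, 1, 4, 3, 2, 6, 1; sum = 48.
Person mean = 48 / 15 ≈ 3.2000
Prorated total = (48 / 15) × 17 = 54.40 (to 2 dp)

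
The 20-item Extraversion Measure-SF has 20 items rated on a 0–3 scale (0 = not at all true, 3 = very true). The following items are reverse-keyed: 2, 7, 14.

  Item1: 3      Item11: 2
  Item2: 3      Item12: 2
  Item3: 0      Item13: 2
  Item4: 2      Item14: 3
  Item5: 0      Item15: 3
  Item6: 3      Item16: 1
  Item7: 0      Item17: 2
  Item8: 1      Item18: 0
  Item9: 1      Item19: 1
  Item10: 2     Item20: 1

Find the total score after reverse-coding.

Reverse-keyed items use 3 − raw:
  item 2: 3 − 3 = 0
  item 7: 3 − 0 = 3
  item 14: 3 − 3 = 0
Scored items: 3, 0, 0, 2, 0, 3, 3, 1, 1, 2, 2, 2, 2, 0, 3, 1, 2, 0, 1, 1
Total = 3 + 0 + 0 + 2 + 0 + 3 + 3 + 1 + 1 + 2 + 2 + 2 + 2 + 0 + 3 + 1 + 2 + 0 + 1 + 1 = 29

29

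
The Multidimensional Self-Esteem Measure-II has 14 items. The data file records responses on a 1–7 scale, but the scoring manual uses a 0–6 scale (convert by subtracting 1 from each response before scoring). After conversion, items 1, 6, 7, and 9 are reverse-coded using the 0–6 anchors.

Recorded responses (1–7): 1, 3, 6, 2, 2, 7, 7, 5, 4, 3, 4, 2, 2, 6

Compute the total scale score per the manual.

34

Convert to 0–6: 0, 2, 5, 1, 1, 6, 6, 4, 3, 2, 3, 1, 1, 5
Reverse-coded (on a 0–6 scale, reversed = 6 − raw):
  item 1: 6 − 0 = 6
  item 6: 6 − 6 = 0
  item 7: 6 − 6 = 0
  item 9: 6 − 3 = 3
Scored: 6, 2, 5, 1, 1, 0, 0, 4, 3, 2, 3, 1, 1, 5
Total = 34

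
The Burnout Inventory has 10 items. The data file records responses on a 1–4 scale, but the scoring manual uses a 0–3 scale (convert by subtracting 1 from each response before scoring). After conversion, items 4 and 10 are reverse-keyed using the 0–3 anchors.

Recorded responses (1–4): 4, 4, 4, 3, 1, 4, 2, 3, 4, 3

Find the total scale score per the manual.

20

Convert to 0–3: 3, 3, 3, 2, 0, 3, 1, 2, 3, 2
Reverse-coded (on a 0–3 scale, reversed = 3 − raw):
  item 4: 3 − 2 = 1
  item 10: 3 − 2 = 1
Scored: 3, 3, 3, 1, 0, 3, 1, 2, 3, 1
Total = 20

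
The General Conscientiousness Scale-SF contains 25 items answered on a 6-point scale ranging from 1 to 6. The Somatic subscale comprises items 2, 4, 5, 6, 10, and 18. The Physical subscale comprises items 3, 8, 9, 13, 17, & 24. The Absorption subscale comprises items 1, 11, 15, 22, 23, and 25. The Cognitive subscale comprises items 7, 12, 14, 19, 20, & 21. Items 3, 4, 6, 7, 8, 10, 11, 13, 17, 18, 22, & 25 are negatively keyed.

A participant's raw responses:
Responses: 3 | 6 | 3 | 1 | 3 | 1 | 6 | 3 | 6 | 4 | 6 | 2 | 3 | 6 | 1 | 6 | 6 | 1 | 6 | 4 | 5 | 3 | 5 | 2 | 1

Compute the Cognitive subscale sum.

Cognitive items: 7, 12, 14, 19, 20, 21.
Of these, item 7 is negatively keyed; reverse-coded value = 7 − response.
  item 7: 7 − 6 = 1
  item 12: 2
  item 14: 6
  item 19: 6
  item 20: 4
  item 21: 5
Sum = 1 + 2 + 6 + 6 + 4 + 5 = 24

24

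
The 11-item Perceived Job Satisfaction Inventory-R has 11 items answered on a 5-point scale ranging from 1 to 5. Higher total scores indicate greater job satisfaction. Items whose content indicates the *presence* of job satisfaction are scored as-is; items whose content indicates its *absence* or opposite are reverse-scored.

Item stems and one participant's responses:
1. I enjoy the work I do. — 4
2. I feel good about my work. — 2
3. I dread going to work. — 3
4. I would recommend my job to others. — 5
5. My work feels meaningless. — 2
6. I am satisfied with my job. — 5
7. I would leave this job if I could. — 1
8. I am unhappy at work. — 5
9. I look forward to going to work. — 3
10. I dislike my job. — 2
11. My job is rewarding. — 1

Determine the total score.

37

Items 3, 5, 7, 8, 10 describe the absence/opposite of job satisfaction → reverse-score.
reversed = (1+5) − raw = 6 − raw.
  item 1: 4
  item 2: 2
  item 3: 6 − 3 = 3
  item 4: 5
  item 5: 6 − 2 = 4
  item 6: 5
  item 7: 6 − 1 = 5
  item 8: 6 − 5 = 1
  item 9: 3
  item 10: 6 − 2 = 4
  item 11: 1
Total = 4 + 2 + 3 + 5 + 4 + 5 + 5 + 1 + 3 + 4 + 1 = 37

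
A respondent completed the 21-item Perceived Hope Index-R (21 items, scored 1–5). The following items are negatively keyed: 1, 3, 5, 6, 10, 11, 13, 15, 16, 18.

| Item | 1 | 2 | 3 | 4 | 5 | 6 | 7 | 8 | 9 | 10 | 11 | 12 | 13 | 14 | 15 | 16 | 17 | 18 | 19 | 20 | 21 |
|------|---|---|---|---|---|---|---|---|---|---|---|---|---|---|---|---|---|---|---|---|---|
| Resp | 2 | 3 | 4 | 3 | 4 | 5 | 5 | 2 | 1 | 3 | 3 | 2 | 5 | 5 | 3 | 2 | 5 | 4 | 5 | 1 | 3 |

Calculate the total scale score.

Negatively keyed items use 6 − raw:
  item 1: 6 − 2 = 4
  item 3: 6 − 4 = 2
  item 5: 6 − 4 = 2
  item 6: 6 − 5 = 1
  item 10: 6 − 3 = 3
  item 11: 6 − 3 = 3
  item 13: 6 − 5 = 1
  item 15: 6 − 3 = 3
  item 16: 6 − 2 = 4
  item 18: 6 − 4 = 2
After reverse-coding: 4, 3, 2, 3, 2, 1, 5, 2, 1, 3, 3, 2, 1, 5, 3, 4, 5, 2, 5, 1, 3
Total = 4 + 3 + 2 + 3 + 2 + 1 + 5 + 2 + 1 + 3 + 3 + 2 + 1 + 5 + 3 + 4 + 5 + 2 + 5 + 1 + 3 = 60

60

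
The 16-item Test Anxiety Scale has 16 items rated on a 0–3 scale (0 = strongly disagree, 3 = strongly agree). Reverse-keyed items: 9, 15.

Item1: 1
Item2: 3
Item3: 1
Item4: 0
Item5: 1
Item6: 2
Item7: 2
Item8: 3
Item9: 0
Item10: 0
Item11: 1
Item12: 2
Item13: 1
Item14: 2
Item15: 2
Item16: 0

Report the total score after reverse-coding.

Apply reverse scoring (reversed = (0+3) − raw = 3 − raw):
  item 9: 3 − 0 = 3
  item 15: 3 − 2 = 1
Scored responses: 1, 3, 1, 0, 1, 2, 2, 3, 3, 0, 1, 2, 1, 2, 1, 0
Total = 1 + 3 + 1 + 0 + 1 + 2 + 2 + 3 + 3 + 0 + 1 + 2 + 1 + 2 + 1 + 0 = 23

23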